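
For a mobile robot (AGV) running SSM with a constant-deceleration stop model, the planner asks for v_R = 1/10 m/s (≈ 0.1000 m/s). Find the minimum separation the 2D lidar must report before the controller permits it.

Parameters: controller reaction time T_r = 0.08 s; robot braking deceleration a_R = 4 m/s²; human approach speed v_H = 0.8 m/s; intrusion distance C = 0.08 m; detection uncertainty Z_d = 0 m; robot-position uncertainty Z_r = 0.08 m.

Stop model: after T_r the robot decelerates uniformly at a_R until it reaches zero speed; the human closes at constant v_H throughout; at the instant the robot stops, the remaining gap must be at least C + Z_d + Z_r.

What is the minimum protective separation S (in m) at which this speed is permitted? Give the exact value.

S_min = 1013/4000 m = 0.2532 m

T_s = v_R/a_R = (1/10)/4 = 0.0250 s
reaction-phase robot travel = 0.1000·0.0800 = 0.0080 m
braking distance = 0.1000²/(2·4.0000) = 0.0013 m
person approaches 0.8000·(0.0800+0.0250) = 0.0840 m
margins: 0.0800+0.0000+0.0800 = 0.1600 m
S_min ≈ 0.0080+0.0013+0.0840+0.1600  ⇒  S_min = 1013/4000 m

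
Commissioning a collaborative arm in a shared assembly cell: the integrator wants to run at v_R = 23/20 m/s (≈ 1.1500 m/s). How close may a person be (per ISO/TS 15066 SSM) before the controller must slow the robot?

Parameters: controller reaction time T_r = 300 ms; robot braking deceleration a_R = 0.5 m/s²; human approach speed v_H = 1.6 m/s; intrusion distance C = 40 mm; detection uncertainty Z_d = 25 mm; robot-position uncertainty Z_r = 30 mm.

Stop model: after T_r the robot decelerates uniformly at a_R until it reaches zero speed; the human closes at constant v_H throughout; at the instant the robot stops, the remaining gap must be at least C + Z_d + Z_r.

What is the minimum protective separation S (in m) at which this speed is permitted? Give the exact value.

S_min = 2369/400 m = 5.9225 m

braking lasts T_s = (23/20)/(1/2) = 2.3000 s
robot in T_r: 1.1500·0.3000 = 0.3450 m
braking distance = 1.1500²/(2·0.5000) = 1.3225 m
human over T_r+T_s: 1.6000·(0.3000+2.3000) = 4.1600 m
margins: 0.0400+0.0250+0.0300 = 0.0950 m
S_min ≈ 0.3450+1.3225+4.1600+0.0950  ⇒  S_min = 2369/400 m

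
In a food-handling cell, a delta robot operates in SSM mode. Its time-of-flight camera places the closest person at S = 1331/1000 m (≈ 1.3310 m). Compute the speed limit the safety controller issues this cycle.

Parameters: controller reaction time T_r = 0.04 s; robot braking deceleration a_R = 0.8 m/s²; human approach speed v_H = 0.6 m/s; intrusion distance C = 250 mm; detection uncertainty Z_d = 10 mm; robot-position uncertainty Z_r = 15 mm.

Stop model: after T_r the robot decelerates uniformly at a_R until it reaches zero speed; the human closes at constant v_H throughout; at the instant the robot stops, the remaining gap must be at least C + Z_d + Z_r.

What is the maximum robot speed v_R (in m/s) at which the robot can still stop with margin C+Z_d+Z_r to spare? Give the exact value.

quadratic (5/8)·v² + (79/100)·v + (-129/125) = 0
  disc = (79/100)² − 4·(5/8)·(-129/125) = 32041/10000 ; √disc = 179/100
  v_R = (−(79/100) + 179/100) / (2·(5/8)) = 4/5 m/s
check:
stop time T_s = (4/5)/(4/5) = 1.0000 s
reaction-phase robot travel = 0.8000·0.0400 = 0.0320 m
robot covers 0.8000·1.0000 − ½·0.8000·1.0000² = 0.4000 m while stopping
human over T_r+T_s: 0.6000·(0.0400+1.0000) = 0.6240 m
residual clearance needed = 0.2500+0.0100+0.0150 = 0.2750 m
sum ≈ 0.0320+0.4000+0.6240+0.2750 ≈ 1.3310 m = S ✓

v_R_max = 4/5 m/s = 0.8000 m/s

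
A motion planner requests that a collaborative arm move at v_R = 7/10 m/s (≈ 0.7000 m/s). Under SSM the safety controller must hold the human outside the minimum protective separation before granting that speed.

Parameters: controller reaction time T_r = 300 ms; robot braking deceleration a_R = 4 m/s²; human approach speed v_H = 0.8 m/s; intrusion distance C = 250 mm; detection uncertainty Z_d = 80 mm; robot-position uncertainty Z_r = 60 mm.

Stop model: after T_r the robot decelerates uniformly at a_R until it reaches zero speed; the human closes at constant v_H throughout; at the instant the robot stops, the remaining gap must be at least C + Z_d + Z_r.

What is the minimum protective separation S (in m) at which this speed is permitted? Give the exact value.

stop time T_s = (7/10)/4 = 0.1750 s
reaction-phase robot travel = 0.7000·0.3000 = 0.2100 m
robot covers 0.7000·0.1750 − ½·4.0000·0.1750² = 0.0612 m while stopping
human closes 0.8000·0.4750 = 0.3800 m
C+Z_d+Z_r = 0.2500+0.0800+0.0600 = 0.3900 m
S_min ≈ 0.2100+0.0612+0.3800+0.3900  ⇒  S_min = 833/800 m

S_min = 833/800 m = 1.0413 m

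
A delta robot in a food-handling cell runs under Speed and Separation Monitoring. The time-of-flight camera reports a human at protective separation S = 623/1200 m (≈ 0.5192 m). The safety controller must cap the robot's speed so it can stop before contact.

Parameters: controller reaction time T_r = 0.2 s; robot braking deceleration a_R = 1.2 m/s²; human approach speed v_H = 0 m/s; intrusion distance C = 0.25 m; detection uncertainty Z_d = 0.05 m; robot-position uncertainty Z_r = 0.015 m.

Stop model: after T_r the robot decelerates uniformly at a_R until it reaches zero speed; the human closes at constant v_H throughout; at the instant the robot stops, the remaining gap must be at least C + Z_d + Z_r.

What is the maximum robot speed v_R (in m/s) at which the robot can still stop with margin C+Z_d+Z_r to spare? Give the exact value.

quadratic (5/12)·v² + (1/5)·v + (-49/240) = 0
  disc = (1/5)² − 4·(5/12)·(-49/240) = 1369/3600 ; √disc = 37/60
  v_R = (−(1/5) + 37/60) / (2·(5/12)) = 1/2 m/s
check:
braking lasts T_s = (1/2)/(6/5) = 0.4167 s
robot in T_r: 0.5000·0.2000 = 0.1000 m
robot covers 0.5000·0.4167 − ½·1.2000·0.4167² = 0.1042 m while stopping
human closes 0.0000·0.6167 = 0.0000 m
residual clearance needed = 0.2500+0.0500+0.0150 = 0.3150 m
sum ≈ 0.1000+0.1042+0.0000+0.3150 ≈ 0.5192 m = S ✓

v_R_max = 1/2 m/s = 0.5000 m/s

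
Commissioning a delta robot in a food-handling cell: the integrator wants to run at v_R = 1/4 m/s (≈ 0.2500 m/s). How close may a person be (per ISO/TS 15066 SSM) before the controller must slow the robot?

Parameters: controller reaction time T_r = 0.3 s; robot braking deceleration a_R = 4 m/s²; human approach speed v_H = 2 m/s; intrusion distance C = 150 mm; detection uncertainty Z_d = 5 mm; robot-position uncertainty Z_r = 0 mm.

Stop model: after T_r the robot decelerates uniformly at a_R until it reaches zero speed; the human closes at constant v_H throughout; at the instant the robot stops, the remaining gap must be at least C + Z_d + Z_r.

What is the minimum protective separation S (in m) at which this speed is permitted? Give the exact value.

T_s = v_R/a_R = (1/4)/4 = 0.0625 s
robot covers v_R·T_r = 0.2500·0.3000 = 0.0750 m before braking
robot under decel: 0.2500²/(2·4.0000) = 0.0078 m
human closes 2.0000·0.3625 = 0.7250 m
margins: 0.1500+0.0050+0.0000 = 0.1550 m
S_min ≈ 0.0750+0.0078+0.7250+0.1550  ⇒  S_min = 3081/3200 m

S_min = 3081/3200 m = 0.9628 m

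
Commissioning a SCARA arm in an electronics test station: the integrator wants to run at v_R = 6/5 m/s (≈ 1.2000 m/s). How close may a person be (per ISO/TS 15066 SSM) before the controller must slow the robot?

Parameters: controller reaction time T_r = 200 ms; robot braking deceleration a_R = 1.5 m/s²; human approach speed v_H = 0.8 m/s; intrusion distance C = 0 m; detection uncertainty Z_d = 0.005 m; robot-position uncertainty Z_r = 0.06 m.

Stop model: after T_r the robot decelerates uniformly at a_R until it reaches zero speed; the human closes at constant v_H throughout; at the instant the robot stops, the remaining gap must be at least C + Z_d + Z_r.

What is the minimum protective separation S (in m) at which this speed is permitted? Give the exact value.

T_s = v_R/a_R = (6/5)/(3/2) = 0.8000 s
robot covers v_R·T_r = 1.2000·0.2000 = 0.2400 m before braking
robot under decel: 1.2000²/(2·1.5000) = 0.4800 m
human closes 0.8000·1.0000 = 0.8000 m
residual clearance needed = 0.0000+0.0050+0.0600 = 0.0650 m
S_min ≈ 0.2400+0.4800+0.8000+0.0650  ⇒  S_min = 317/200 m

S_min = 317/200 m = 1.5850 m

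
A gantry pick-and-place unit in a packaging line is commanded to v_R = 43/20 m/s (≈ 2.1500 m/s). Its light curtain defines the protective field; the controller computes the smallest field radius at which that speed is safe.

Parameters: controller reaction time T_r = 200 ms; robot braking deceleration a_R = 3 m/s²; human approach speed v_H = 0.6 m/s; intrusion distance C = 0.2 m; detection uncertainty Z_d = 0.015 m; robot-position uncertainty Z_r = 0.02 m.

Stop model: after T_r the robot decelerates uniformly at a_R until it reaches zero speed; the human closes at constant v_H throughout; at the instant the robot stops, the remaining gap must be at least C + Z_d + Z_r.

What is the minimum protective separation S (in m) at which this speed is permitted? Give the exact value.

braking lasts T_s = (43/20)/3 = 0.7167 s
robot covers v_R·T_r = 2.1500·0.2000 = 0.4300 m before braking
braking distance = 2.1500²/(2·3.0000) = 0.7704 m
human closes 0.6000·0.9167 = 0.5500 m
C+Z_d+Z_r = 0.2000+0.0150+0.0200 = 0.2350 m
S_min ≈ 0.4300+0.7704+0.5500+0.2350  ⇒  S_min = 953/480 m

S_min = 953/480 m = 1.9854 m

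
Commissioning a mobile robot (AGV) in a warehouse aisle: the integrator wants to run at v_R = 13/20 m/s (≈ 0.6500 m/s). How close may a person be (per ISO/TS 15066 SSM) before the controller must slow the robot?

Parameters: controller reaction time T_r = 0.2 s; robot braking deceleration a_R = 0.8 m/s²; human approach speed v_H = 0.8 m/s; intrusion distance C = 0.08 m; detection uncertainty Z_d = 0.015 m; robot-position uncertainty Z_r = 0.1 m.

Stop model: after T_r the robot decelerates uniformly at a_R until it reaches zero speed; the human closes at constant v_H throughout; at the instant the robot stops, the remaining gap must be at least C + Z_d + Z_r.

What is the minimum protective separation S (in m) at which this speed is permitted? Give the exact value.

S_min = 4477/3200 m = 1.3991 m

stop time T_s = (13/20)/(4/5) = 0.8125 s
reaction-phase robot travel = 0.6500·0.2000 = 0.1300 m
robot covers 0.6500·0.8125 − ½·0.8000·0.8125² = 0.2641 m while stopping
human closes 0.8000·1.0125 = 0.8100 m
C+Z_d+Z_r = 0.0800+0.0150+0.1000 = 0.1950 m
S_min ≈ 0.1300+0.2641+0.8100+0.1950  ⇒  S_min = 4477/3200 m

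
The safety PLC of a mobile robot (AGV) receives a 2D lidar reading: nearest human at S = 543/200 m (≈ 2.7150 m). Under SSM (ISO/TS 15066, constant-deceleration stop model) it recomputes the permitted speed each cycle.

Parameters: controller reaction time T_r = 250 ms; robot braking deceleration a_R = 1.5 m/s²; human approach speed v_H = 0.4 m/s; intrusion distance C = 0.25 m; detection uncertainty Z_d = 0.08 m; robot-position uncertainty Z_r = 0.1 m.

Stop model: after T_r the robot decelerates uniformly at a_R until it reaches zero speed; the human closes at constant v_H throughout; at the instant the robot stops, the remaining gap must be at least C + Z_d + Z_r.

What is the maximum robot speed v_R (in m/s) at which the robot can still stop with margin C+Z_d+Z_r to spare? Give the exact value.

v_R_max = 19/10 m/s = 1.9000 m/s

at the boundary: (1/3)·v² + (31/60)·v + (-437/200) = 0
  disc = (31/60)² − 4·(1/3)·(-437/200) = 11449/3600 ; √disc = 107/60
  v_R = (−(31/60) + 107/60) / (2·(1/3)) = 19/10 m/s
check:
stop time T_s = (19/10)/(3/2) = 1.2667 s
robot in T_r: 1.9000·0.2500 = 0.4750 m
robot under decel: 1.9000²/(2·1.5000) = 1.2033 m
human over T_r+T_s: 0.4000·(0.2500+1.2667) = 0.6067 m
C+Z_d+Z_r = 0.2500+0.0800+0.1000 = 0.4300 m
sum ≈ 0.4750+1.2033+0.6067+0.4300 ≈ 2.7150 m = S ✓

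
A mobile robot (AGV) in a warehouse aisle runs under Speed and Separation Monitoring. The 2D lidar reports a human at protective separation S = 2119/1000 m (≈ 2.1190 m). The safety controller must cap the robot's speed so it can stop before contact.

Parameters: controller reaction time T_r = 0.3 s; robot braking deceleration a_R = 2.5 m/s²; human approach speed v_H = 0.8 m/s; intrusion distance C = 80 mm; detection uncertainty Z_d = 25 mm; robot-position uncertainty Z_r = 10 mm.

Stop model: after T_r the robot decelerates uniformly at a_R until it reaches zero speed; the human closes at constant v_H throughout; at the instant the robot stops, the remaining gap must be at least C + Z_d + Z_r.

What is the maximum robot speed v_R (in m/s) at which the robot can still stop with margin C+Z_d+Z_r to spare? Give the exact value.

collect terms ⇒ (1/5)·v_R² + (31/50)·v_R + (-441/250) = 0
  disc = (31/50)² − 4·(1/5)·(-441/250) = 4489/2500 ; √disc = 67/50
  v_R = (−(31/50) + 67/50) / (2·(1/5)) = 9/5 m/s
check:
T_s = v_R/a_R = (9/5)/(5/2) = 0.7200 s
robot in T_r: 1.8000·0.3000 = 0.5400 m
braking distance = 1.8000²/(2·2.5000) = 0.6480 m
human closes 0.8000·1.0200 = 0.8160 m
margins: 0.0800+0.0250+0.0100 = 0.1150 m
sum ≈ 0.5400+0.6480+0.8160+0.1150 ≈ 2.1190 m = S ✓

v_R_max = 9/5 m/s = 1.8000 m/s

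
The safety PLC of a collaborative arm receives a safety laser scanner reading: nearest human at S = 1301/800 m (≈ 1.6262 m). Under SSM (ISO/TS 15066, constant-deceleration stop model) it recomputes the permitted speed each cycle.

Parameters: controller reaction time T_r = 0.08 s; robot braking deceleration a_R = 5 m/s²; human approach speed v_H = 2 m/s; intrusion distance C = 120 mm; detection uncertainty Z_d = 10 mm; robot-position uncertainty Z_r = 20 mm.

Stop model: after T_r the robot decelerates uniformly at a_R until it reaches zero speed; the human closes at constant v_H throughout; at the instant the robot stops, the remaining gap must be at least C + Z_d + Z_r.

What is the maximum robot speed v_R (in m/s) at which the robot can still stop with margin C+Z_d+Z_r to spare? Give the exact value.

v_R_max = 39/20 m/s = 1.9500 m/s

at the boundary: (1/10)·v² + (12/25)·v + (-1053/800) = 0
  disc = (12/25)² − 4·(1/10)·(-1053/800) = 7569/10000 ; √disc = 87/100
  v_R = (−(12/25) + 87/100) / (2·(1/10)) = 39/20 m/s
check:
stop time T_s = (39/20)/5 = 0.3900 s
reaction-phase robot travel = 1.9500·0.0800 = 0.1560 m
robot under decel: 1.9500²/(2·5.0000) = 0.3802 m
human closes 2.0000·0.4700 = 0.9400 m
residual clearance needed = 0.1200+0.0100+0.0200 = 0.1500 m
sum ≈ 0.1560+0.3802+0.9400+0.1500 ≈ 1.6262 m = S ✓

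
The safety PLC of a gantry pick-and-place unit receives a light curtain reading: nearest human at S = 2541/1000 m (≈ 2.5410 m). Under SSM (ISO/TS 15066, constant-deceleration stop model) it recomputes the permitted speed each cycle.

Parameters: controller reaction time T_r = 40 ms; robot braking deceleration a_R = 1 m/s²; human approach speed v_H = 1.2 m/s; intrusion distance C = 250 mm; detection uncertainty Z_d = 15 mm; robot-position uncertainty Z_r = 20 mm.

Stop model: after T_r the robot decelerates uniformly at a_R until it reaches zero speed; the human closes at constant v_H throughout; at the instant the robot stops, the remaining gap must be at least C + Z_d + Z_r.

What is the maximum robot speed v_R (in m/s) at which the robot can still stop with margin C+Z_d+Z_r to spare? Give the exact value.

at the boundary: (1/2)·v² + (31/25)·v + (-276/125) = 0
  disc = (31/25)² − 4·(1/2)·(-276/125) = 3721/625 ; √disc = 61/25
  v_R = (−(31/25) + 61/25) / (2·(1/2)) = 6/5 m/s
check:
T_s = v_R/a_R = (6/5)/1 = 1.2000 s
robot in T_r: 1.2000·0.0400 = 0.0480 m
robot under decel: 1.2000²/(2·1.0000) = 0.7200 m
person approaches 1.2000·(0.0400+1.2000) = 1.4880 m
residual clearance needed = 0.2500+0.0150+0.0200 = 0.2850 m
sum ≈ 0.0480+0.7200+1.4880+0.2850 ≈ 2.5410 m = S ✓

v_R_max = 6/5 m/s = 1.2000 m/s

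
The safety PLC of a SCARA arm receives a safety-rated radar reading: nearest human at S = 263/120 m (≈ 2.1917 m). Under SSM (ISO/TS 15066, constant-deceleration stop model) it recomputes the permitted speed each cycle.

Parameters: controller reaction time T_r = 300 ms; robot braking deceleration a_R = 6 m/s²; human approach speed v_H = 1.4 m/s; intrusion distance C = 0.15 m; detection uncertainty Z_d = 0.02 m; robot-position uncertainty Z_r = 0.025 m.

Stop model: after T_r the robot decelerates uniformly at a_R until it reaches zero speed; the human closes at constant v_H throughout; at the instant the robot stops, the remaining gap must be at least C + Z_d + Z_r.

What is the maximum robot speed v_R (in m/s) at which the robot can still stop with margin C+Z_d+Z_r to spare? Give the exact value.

v_R_max = 11/5 m/s = 2.2000 m/s

quadratic (1/12)·v² + (8/15)·v + (-473/300) = 0
  disc = (8/15)² − 4·(1/12)·(-473/300) = 81/100 ; √disc = 9/10
  v_R = (−(8/15) + 9/10) / (2·(1/12)) = 11/5 m/s
check:
stop time T_s = (11/5)/6 = 0.3667 s
robot covers v_R·T_r = 2.2000·0.3000 = 0.6600 m before braking
braking distance = 2.2000²/(2·6.0000) = 0.4033 m
human closes 1.4000·0.6667 = 0.9333 m
residual clearance needed = 0.1500+0.0200+0.0250 = 0.1950 m
sum ≈ 0.6600+0.4033+0.9333+0.1950 ≈ 2.1917 m = S ✓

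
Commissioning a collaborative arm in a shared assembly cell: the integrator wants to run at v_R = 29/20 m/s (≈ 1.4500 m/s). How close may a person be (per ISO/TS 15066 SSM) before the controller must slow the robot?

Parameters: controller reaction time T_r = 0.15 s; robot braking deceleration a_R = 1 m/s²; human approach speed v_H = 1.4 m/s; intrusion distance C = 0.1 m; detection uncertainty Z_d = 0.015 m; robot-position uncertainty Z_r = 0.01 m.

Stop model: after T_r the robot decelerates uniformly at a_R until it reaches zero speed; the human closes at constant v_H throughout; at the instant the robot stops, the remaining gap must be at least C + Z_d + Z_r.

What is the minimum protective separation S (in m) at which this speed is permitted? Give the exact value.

T_s = v_R/a_R = (29/20)/1 = 1.4500 s
reaction-phase robot travel = 1.4500·0.1500 = 0.2175 m
braking distance = 1.4500²/(2·1.0000) = 1.0513 m
human over T_r+T_s: 1.4000·(0.1500+1.4500) = 2.2400 m
margins: 0.1000+0.0150+0.0100 = 0.1250 m
S_min ≈ 0.2175+1.0513+2.2400+0.1250  ⇒  S_min = 2907/800 m

S_min = 2907/800 m = 3.6338 m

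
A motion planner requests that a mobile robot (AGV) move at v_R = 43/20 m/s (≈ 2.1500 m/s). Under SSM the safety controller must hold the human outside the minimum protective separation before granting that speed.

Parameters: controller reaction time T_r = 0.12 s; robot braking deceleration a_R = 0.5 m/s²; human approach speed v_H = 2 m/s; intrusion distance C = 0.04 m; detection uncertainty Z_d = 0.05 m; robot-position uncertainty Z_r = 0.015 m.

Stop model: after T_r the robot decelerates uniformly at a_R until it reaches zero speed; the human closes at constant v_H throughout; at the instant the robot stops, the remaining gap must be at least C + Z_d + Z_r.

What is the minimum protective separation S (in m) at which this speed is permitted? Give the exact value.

T_s = v_R/a_R = (43/20)/(1/2) = 4.3000 s
robot covers v_R·T_r = 2.1500·0.1200 = 0.2580 m before braking
braking distance = 2.1500²/(2·0.5000) = 4.6225 m
person approaches 2.0000·(0.1200+4.3000) = 8.8400 m
margins: 0.0400+0.0500+0.0150 = 0.1050 m
S_min ≈ 0.2580+4.6225+8.8400+0.1050  ⇒  S_min = 27651/2000 m

S_min = 27651/2000 m = 13.8255 m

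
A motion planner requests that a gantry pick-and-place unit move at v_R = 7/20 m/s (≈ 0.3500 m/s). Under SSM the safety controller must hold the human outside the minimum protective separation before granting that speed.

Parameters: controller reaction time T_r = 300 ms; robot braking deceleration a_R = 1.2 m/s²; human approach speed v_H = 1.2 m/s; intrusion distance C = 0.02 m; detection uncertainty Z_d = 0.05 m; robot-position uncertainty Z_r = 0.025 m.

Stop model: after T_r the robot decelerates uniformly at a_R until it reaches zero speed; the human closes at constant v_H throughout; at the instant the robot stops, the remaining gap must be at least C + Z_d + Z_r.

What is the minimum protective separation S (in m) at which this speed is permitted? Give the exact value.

S_min = 4613/4800 m = 0.9610 m

stop time T_s = (7/20)/(6/5) = 0.2917 s
robot covers v_R·T_r = 0.3500·0.3000 = 0.1050 m before braking
robot under decel: 0.3500²/(2·1.2000) = 0.0510 m
person approaches 1.2000·(0.3000+0.2917) = 0.7100 m
residual clearance needed = 0.0200+0.0500+0.0250 = 0.0950 m
S_min ≈ 0.1050+0.0510+0.7100+0.0950  ⇒  S_min = 4613/4800 m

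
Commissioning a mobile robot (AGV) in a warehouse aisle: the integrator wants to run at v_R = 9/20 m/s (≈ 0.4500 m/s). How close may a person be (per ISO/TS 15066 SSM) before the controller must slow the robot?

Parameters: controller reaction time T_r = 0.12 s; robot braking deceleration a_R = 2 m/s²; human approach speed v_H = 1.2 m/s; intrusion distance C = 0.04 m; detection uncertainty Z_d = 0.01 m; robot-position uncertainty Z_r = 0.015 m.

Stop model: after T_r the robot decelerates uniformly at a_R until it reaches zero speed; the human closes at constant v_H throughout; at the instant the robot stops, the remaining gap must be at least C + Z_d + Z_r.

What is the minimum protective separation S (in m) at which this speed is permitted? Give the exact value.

stop time T_s = (9/20)/2 = 0.2250 s
robot in T_r: 0.4500·0.1200 = 0.0540 m
braking distance = 0.4500²/(2·2.0000) = 0.0506 m
human over T_r+T_s: 1.2000·(0.1200+0.2250) = 0.4140 m
residual clearance needed = 0.0400+0.0100+0.0150 = 0.0650 m
S_min ≈ 0.0540+0.0506+0.4140+0.0650  ⇒  S_min = 4669/8000 m

S_min = 4669/8000 m = 0.5836 m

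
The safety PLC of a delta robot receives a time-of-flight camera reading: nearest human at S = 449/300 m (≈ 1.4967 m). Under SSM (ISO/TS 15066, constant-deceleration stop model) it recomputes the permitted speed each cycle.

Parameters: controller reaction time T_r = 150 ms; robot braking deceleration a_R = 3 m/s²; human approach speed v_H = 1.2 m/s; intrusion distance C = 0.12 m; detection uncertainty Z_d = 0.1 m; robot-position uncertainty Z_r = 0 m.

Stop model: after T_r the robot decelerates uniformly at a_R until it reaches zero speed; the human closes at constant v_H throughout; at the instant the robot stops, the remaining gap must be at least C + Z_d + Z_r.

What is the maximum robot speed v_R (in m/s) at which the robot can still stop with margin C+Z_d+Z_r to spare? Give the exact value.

v_R_max = 7/5 m/s = 1.4000 m/s

collect terms ⇒ (1/6)·v_R² + (11/20)·v_R + (-329/300) = 0
  disc = (11/20)² − 4·(1/6)·(-329/300) = 3721/3600 ; √disc = 61/60
  v_R = (−(11/20) + 61/60) / (2·(1/6)) = 7/5 m/s
check:
T_s = v_R/a_R = (7/5)/3 = 0.4667 s
reaction-phase robot travel = 1.4000·0.1500 = 0.2100 m
robot under decel: 1.4000²/(2·3.0000) = 0.3267 m
human closes 1.2000·0.6167 = 0.7400 m
C+Z_d+Z_r = 0.1200+0.1000+0.0000 = 0.2200 m
sum ≈ 0.2100+0.3267+0.7400+0.2200 ≈ 1.4967 m = S ✓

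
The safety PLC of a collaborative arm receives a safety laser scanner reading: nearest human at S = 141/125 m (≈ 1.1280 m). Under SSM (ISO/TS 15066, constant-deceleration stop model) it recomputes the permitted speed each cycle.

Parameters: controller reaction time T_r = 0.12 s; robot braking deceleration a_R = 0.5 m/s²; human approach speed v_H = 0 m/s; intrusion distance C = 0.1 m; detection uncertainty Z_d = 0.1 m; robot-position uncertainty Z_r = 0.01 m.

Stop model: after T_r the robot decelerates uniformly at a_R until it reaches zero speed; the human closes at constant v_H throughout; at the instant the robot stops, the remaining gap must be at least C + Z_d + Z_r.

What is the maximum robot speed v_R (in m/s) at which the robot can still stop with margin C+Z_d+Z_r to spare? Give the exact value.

v_R_max = 9/10 m/s = 0.9000 m/s

quadratic (1)·v² + (3/25)·v + (-459/500) = 0
  disc = (3/25)² − 4·(1)·(-459/500) = 2304/625 ; √disc = 48/25
  v_R = (−(3/25) + 48/25) / (2·(1)) = 9/10 m/s
check:
braking lasts T_s = (9/10)/(1/2) = 1.8000 s
reaction-phase robot travel = 0.9000·0.1200 = 0.1080 m
robot covers 0.9000·1.8000 − ½·0.5000·1.8000² = 0.8100 m while stopping
human over T_r+T_s: 0.0000·(0.1200+1.8000) = 0.0000 m
margins: 0.1000+0.1000+0.0100 = 0.2100 m
sum ≈ 0.1080+0.8100+0.0000+0.2100 ≈ 1.1280 m = S ✓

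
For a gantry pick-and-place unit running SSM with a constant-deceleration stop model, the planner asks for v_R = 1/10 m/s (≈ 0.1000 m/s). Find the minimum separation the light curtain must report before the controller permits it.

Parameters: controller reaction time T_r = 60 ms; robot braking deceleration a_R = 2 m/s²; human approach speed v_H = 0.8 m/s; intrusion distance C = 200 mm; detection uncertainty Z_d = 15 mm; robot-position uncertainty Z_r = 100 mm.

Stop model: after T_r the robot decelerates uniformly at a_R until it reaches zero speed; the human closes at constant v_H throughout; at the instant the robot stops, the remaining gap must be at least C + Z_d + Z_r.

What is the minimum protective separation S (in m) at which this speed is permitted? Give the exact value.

S_min = 823/2000 m = 0.4115 m

braking lasts T_s = (1/10)/2 = 0.0500 s
robot covers v_R·T_r = 0.1000·0.0600 = 0.0060 m before braking
robot under decel: 0.1000²/(2·2.0000) = 0.0025 m
human closes 0.8000·0.1100 = 0.0880 m
margins: 0.2000+0.0150+0.1000 = 0.3150 m
S_min ≈ 0.0060+0.0025+0.0880+0.3150  ⇒  S_min = 823/2000 m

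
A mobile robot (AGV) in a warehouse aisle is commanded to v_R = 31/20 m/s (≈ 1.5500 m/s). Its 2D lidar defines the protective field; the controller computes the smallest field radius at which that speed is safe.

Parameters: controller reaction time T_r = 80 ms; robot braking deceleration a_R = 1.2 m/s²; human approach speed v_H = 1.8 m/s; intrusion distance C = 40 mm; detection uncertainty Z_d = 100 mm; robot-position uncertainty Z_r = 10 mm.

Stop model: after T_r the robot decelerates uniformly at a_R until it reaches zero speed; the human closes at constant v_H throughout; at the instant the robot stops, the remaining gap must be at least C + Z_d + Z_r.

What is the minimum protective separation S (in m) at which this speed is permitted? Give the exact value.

T_s = v_R/a_R = (31/20)/(6/5) = 1.2917 s
robot covers v_R·T_r = 1.5500·0.0800 = 0.1240 m before braking
robot under decel: 1.5500²/(2·1.2000) = 1.0010 m
human over T_r+T_s: 1.8000·(0.0800+1.2917) = 2.4690 m
residual clearance needed = 0.0400+0.1000+0.0100 = 0.1500 m
S_min ≈ 0.1240+1.0010+2.4690+0.1500  ⇒  S_min = 89857/24000 m

S_min = 89857/24000 m = 3.7440 m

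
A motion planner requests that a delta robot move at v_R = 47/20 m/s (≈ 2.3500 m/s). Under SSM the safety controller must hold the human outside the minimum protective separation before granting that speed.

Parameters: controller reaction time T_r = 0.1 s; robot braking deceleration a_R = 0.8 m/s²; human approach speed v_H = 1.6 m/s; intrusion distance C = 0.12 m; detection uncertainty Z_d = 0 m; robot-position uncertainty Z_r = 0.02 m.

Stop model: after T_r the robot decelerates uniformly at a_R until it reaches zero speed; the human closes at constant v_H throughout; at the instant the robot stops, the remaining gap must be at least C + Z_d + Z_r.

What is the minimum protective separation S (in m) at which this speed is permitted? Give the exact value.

S_min = 27797/3200 m = 8.6866 m

stop time T_s = (47/20)/(4/5) = 2.9375 s
robot in T_r: 2.3500·0.1000 = 0.2350 m
braking distance = 2.3500²/(2·0.8000) = 3.4516 m
person approaches 1.6000·(0.1000+2.9375) = 4.8600 m
residual clearance needed = 0.1200+0.0000+0.0200 = 0.1400 m
S_min ≈ 0.2350+3.4516+4.8600+0.1400  ⇒  S_min = 27797/3200 m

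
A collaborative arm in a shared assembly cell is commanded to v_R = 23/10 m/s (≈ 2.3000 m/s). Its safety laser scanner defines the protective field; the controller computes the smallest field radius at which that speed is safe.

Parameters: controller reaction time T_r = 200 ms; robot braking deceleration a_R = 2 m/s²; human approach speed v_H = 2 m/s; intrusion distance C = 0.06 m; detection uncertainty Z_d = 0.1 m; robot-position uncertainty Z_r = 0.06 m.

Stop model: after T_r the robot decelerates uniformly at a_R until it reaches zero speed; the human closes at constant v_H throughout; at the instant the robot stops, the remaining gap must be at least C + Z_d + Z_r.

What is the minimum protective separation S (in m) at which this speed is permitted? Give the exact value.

S_min = 1881/400 m = 4.7025 m

stop time T_s = (23/10)/2 = 1.1500 s
robot in T_r: 2.3000·0.2000 = 0.4600 m
braking distance = 2.3000²/(2·2.0000) = 1.3225 m
human over T_r+T_s: 2.0000·(0.2000+1.1500) = 2.7000 m
margins: 0.0600+0.1000+0.0600 = 0.2200 m
S_min ≈ 0.4600+1.3225+2.7000+0.2200  ⇒  S_min = 1881/400 m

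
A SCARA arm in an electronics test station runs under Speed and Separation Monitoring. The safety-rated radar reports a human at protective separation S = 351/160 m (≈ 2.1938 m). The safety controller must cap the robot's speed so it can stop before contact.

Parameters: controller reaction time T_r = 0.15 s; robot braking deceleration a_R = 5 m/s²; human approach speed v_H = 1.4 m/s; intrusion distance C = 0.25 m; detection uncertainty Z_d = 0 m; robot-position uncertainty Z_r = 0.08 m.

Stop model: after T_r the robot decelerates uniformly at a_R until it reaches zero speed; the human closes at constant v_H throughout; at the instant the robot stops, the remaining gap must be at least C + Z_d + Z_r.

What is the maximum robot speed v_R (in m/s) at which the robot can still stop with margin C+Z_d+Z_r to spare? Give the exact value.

quadratic (1/10)·v² + (43/100)·v + (-1323/800) = 0
  disc = (43/100)² − 4·(1/10)·(-1323/800) = 529/625 ; √disc = 23/25
  v_R = (−(43/100) + 23/25) / (2·(1/10)) = 49/20 m/s
check:
T_s = v_R/a_R = (49/20)/5 = 0.4900 s
reaction-phase robot travel = 2.4500·0.1500 = 0.3675 m
robot under decel: 2.4500²/(2·5.0000) = 0.6002 m
person approaches 1.4000·(0.1500+0.4900) = 0.8960 m
margins: 0.2500+0.0000+0.0800 = 0.3300 m
sum ≈ 0.3675+0.6002+0.8960+0.3300 ≈ 2.1938 m = S ✓

v_R_max = 49/20 m/s = 2.4500 m/s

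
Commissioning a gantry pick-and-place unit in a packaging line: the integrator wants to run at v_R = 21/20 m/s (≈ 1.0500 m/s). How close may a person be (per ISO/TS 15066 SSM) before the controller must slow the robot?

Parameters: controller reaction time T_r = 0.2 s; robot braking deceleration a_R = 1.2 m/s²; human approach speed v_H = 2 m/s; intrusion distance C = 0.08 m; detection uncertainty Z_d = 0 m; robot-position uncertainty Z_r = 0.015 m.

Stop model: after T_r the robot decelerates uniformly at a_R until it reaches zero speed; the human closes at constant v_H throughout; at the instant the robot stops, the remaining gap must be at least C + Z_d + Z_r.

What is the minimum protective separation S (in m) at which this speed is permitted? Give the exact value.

T_s = v_R/a_R = (21/20)/(6/5) = 0.8750 s
reaction-phase robot travel = 1.0500·0.2000 = 0.2100 m
robot under decel: 1.0500²/(2·1.2000) = 0.4594 m
human closes 2.0000·1.0750 = 2.1500 m
margins: 0.0800+0.0000+0.0150 = 0.0950 m
S_min ≈ 0.2100+0.4594+2.1500+0.0950  ⇒  S_min = 4663/1600 m

S_min = 4663/1600 m = 2.9144 m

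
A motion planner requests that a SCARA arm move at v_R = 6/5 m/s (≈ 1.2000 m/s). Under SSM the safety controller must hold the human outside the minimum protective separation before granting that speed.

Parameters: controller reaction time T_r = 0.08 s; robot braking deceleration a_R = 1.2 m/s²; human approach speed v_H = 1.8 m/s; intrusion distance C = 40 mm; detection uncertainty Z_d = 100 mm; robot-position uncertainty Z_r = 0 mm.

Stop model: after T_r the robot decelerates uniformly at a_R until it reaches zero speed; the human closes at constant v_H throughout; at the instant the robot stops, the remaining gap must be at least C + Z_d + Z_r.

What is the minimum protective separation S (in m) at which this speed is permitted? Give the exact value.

braking lasts T_s = (6/5)/(6/5) = 1.0000 s
robot in T_r: 1.2000·0.0800 = 0.0960 m
braking distance = 1.2000²/(2·1.2000) = 0.6000 m
human closes 1.8000·1.0800 = 1.9440 m
residual clearance needed = 0.0400+0.1000+0.0000 = 0.1400 m
S_min ≈ 0.0960+0.6000+1.9440+0.1400  ⇒  S_min = 139/50 m

S_min = 139/50 m = 2.7800 m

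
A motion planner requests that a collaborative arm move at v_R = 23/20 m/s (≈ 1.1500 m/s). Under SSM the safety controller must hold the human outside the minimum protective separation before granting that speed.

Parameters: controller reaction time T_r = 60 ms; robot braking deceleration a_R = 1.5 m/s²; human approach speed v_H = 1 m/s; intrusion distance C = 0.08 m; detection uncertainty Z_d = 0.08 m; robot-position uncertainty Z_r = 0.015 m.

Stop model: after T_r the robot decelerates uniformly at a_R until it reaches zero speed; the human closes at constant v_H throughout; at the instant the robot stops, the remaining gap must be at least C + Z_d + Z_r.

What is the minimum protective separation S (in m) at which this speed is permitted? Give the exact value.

stop time T_s = (23/20)/(3/2) = 0.7667 s
reaction-phase robot travel = 1.1500·0.0600 = 0.0690 m
robot covers 1.1500·0.7667 − ½·1.5000·0.7667² = 0.4408 m while stopping
person approaches 1.0000·(0.0600+0.7667) = 0.8267 m
residual clearance needed = 0.0800+0.0800+0.0150 = 0.1750 m
S_min ≈ 0.0690+0.4408+0.8267+0.1750  ⇒  S_min = 3023/2000 m

S_min = 3023/2000 m = 1.5115 m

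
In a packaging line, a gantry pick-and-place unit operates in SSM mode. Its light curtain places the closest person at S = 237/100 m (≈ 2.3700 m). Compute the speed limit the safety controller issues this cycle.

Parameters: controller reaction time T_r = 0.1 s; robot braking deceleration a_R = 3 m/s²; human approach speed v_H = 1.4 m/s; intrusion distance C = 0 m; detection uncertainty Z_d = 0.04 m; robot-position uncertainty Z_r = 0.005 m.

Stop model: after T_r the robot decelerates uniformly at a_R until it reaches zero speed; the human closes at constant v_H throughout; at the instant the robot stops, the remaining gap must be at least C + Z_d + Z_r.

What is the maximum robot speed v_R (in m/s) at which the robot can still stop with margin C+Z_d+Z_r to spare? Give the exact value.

quadratic (1/6)·v² + (17/30)·v + (-437/200) = 0
  disc = (17/30)² − 4·(1/6)·(-437/200) = 16/9 ; √disc = 4/3
  v_R = (−(17/30) + 4/3) / (2·(1/6)) = 23/10 m/s
check:
T_s = v_R/a_R = (23/10)/3 = 0.7667 s
robot covers v_R·T_r = 2.3000·0.1000 = 0.2300 m before braking
robot under decel: 2.3000²/(2·3.0000) = 0.8817 m
human closes 1.4000·0.8667 = 1.2133 m
residual clearance needed = 0.0000+0.0400+0.0050 = 0.0450 m
sum ≈ 0.2300+0.8817+1.2133+0.0450 ≈ 2.3700 m = S ✓

v_R_max = 23/10 m/s = 2.3000 m/s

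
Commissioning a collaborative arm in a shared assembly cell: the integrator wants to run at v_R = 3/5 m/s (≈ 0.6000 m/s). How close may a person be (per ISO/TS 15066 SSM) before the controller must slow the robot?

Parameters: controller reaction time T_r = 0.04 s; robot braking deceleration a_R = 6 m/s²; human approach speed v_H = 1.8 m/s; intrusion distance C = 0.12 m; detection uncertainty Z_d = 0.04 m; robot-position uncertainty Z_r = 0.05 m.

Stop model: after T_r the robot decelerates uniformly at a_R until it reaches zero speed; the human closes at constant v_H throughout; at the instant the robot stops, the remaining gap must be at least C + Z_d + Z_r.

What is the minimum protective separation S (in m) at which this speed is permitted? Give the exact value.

S_min = 129/250 m = 0.5160 m

T_s = v_R/a_R = (3/5)/6 = 0.1000 s
reaction-phase robot travel = 0.6000·0.0400 = 0.0240 m
robot under decel: 0.6000²/(2·6.0000) = 0.0300 m
human over T_r+T_s: 1.8000·(0.0400+0.1000) = 0.2520 m
C+Z_d+Z_r = 0.1200+0.0400+0.0500 = 0.2100 m
S_min ≈ 0.0240+0.0300+0.2520+0.2100  ⇒  S_min = 129/250 m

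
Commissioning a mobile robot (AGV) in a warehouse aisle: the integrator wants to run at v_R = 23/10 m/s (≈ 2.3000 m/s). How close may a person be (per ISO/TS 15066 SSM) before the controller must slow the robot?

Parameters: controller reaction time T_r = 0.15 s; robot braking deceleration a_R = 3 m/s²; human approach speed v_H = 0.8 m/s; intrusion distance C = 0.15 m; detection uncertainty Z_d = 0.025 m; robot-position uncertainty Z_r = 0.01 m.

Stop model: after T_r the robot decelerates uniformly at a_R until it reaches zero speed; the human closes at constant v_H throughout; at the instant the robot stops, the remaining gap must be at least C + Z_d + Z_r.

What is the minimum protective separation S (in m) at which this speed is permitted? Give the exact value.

stop time T_s = (23/10)/3 = 0.7667 s
robot in T_r: 2.3000·0.1500 = 0.3450 m
robot under decel: 2.3000²/(2·3.0000) = 0.8817 m
person approaches 0.8000·(0.1500+0.7667) = 0.7333 m
margins: 0.1500+0.0250+0.0100 = 0.1850 m
S_min ≈ 0.3450+0.8817+0.7333+0.1850  ⇒  S_min = 429/200 m

S_min = 429/200 m = 2.1450 m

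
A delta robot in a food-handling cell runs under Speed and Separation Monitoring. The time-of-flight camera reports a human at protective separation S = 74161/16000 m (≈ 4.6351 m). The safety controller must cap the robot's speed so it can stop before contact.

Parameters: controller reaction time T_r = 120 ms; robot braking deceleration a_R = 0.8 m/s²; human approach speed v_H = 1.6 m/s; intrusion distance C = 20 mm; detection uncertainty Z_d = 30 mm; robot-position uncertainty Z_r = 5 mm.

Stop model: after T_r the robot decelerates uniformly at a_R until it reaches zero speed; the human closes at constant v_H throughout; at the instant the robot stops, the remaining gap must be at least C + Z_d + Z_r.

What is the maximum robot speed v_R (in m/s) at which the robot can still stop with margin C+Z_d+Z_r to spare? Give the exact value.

at the boundary: (5/8)·v² + (53/25)·v + (-70209/16000) = 0
  disc = (53/25)² − 4·(5/8)·(-70209/16000) = 2474329/160000 ; √disc = 1573/400
  v_R = (−(53/25) + 1573/400) / (2·(5/8)) = 29/20 m/s
check:
braking lasts T_s = (29/20)/(4/5) = 1.8125 s
reaction-phase robot travel = 1.4500·0.1200 = 0.1740 m
robot covers 1.4500·1.8125 − ½·0.8000·1.8125² = 1.3141 m while stopping
human over T_r+T_s: 1.6000·(0.1200+1.8125) = 3.0920 m
residual clearance needed = 0.0200+0.0300+0.0050 = 0.0550 m
sum ≈ 0.1740+1.3141+3.0920+0.0550 ≈ 4.6351 m = S ✓

v_R_max = 29/20 m/s = 1.4500 m/s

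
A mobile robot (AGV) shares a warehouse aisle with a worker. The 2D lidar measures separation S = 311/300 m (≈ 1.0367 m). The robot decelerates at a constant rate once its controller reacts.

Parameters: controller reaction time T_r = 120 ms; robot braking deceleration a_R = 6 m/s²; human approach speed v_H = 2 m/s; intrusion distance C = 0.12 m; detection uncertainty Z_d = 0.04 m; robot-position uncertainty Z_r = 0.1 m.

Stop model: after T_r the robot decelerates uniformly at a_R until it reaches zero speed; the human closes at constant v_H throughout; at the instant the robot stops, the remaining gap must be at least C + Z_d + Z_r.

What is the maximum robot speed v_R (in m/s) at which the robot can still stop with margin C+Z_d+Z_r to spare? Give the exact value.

collect terms ⇒ (1/12)·v_R² + (34/75)·v_R + (-161/300) = 0
  disc = (34/75)² − 4·(1/12)·(-161/300) = 961/2500 ; √disc = 31/50
  v_R = (−(34/75) + 31/50) / (2·(1/12)) = 1 m/s
check:
braking lasts T_s = 1/6 = 0.1667 s
reaction-phase robot travel = 1.0000·0.1200 = 0.1200 m
braking distance = 1.0000²/(2·6.0000) = 0.0833 m
person approaches 2.0000·(0.1200+0.1667) = 0.5733 m
residual clearance needed = 0.1200+0.0400+0.1000 = 0.2600 m
sum ≈ 0.1200+0.0833+0.5733+0.2600 ≈ 1.0367 m = S ✓

v_R_max = 1 m/s = 1.0000 m/s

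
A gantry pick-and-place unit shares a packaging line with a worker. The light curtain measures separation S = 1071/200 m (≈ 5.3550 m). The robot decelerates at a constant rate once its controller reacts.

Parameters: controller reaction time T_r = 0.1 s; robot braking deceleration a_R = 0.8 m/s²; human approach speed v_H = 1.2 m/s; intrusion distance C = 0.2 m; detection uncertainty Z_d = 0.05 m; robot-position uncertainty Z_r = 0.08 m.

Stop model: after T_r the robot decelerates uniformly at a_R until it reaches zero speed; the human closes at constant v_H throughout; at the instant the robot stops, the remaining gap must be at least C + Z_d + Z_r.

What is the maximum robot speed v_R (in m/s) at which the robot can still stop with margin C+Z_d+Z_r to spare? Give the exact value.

collect terms ⇒ (5/8)·v_R² + (8/5)·v_R + (-981/200) = 0
  disc = (8/5)² − 4·(5/8)·(-981/200) = 5929/400 ; √disc = 77/20
  v_R = (−(8/5) + 77/20) / (2·(5/8)) = 9/5 m/s
check:
T_s = v_R/a_R = (9/5)/(4/5) = 2.2500 s
robot in T_r: 1.8000·0.1000 = 0.1800 m
robot covers 1.8000·2.2500 − ½·0.8000·2.2500² = 2.0250 m while stopping
person approaches 1.2000·(0.1000+2.2500) = 2.8200 m
C+Z_d+Z_r = 0.2000+0.0500+0.0800 = 0.3300 m
sum ≈ 0.1800+2.0250+2.8200+0.3300 ≈ 5.3550 m = S ✓

v_R_max = 9/5 m/s = 1.8000 m/s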